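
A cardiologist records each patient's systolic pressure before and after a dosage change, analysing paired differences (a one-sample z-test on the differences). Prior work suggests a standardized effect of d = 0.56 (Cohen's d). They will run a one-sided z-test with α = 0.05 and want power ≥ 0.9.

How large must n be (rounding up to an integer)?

Set Φ(δ − 1.645) = 0.9; then δ − 1.645 = Φ⁻¹(0.9) = 1.282, giving δ = 2.926.
δ = d·√n ⇒ n = (δ/d)² = (2.926 / 0.56)² = 27.31.
Rounding up, n = 28.

n = 28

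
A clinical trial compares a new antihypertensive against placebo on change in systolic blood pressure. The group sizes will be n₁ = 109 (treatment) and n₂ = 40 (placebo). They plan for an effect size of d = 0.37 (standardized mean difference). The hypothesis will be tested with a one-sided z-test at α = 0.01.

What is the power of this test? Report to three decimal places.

Noncentrality parameter: δ = d / √(1/n₁ + 1/n₂) = 0.37 / √(1/109 + 1/40) = 2.0015
Critical value for a one-sided test at α = 0.01: z_α = 2.326.
Power = Φ(δ − 2.326) = Φ(-0.325) = 0.3726.

Power ≈ 0.373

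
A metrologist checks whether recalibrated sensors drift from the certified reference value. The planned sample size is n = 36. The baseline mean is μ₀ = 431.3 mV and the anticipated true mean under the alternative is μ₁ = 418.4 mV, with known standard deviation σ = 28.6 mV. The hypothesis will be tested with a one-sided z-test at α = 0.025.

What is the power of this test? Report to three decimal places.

Power ≈ 0.772

Standardized effect: d = |μ₁ − μ₀| / σ = |418.4 − 431.3| / 28.6 = 0.4510
Noncentrality parameter: δ = d·√n = 0.4510 × √36 = 2.7063
Critical value for a one-sided test at α = 0.025: z_α = 1.960.
Power = Φ(δ − 1.960) = Φ(0.746) = 0.7723.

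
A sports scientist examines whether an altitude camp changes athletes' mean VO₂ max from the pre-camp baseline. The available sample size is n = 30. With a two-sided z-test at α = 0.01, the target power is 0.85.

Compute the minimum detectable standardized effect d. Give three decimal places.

Required noncentrality: δ = z_{0.005} + z_{0.15} = 2.576 + 1.036 = 3.612.
(The second rejection-region term Φ(−δ − z_{α/2}) is negligible and dropped.)
δ = d·√n ⇒ d = δ/√n = 3.612/√30 = 0.6595.

d ≈ 0.660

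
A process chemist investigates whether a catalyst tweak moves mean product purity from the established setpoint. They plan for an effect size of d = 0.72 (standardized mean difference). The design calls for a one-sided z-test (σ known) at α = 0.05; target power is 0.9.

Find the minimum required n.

n = 17

Set Φ(δ − 1.645) = 0.9; then δ − 1.645 = Φ⁻¹(0.9) = 1.282, giving δ = 2.926.
δ = d·√n ⇒ n = (δ/d)² = (2.926 / 0.72)² = 16.52.
Rounding up, n = 17.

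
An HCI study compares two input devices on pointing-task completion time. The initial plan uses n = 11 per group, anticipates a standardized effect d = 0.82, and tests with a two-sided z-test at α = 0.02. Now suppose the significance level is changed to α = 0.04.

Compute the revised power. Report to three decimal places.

δ = d·√(n/2) = 0.82 × √(11/2) = 1.9231 (unchanged). New critical value: z_{0.02} = 2.054.
Revised power = Φ(δ − 2.054) + Φ(−δ − 2.054) = Φ(-0.131) + Φ(-3.977) = 0.4480 + 0.0000 = 0.4480.

Power ≈ 0.448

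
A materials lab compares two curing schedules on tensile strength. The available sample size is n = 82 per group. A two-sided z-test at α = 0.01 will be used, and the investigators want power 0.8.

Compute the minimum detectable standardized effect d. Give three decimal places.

Need Φ(δ − 2.576) = 0.8, so δ = 2.576 + 0.842 = 3.417.
(The second rejection-region term Φ(−δ − z_{α/2}) is negligible and dropped.)
δ = d·√(n/2) ⇒ d = δ/√(n/2) = 3.417/√(82/2) = 0.5337.

d ≈ 0.534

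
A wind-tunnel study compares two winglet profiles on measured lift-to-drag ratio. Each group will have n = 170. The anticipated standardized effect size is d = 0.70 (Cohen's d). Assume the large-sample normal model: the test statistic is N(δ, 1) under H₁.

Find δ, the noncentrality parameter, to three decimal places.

δ = d·√(n/2) = 0.70 × √(170/2) = 6.4537

δ ≈ 6.454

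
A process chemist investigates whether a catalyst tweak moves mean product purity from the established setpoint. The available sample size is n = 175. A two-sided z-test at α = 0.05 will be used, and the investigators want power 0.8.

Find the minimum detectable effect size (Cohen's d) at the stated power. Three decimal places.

Need Φ(δ − 1.960) = 0.8, so δ = 1.960 + 0.842 = 2.802.
(The second rejection-region term Φ(−δ − z_{α/2}) is negligible and dropped.)
δ = d·√n ⇒ d = δ/√n = 2.802/√175 = 0.2118.

d ≈ 0.212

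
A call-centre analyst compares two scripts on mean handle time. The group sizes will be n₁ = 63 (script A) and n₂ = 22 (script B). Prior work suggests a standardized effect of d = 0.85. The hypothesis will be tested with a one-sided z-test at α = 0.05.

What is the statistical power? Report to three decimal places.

Noncentrality parameter: δ = d / √(1/n₁ + 1/n₂) = 0.85 / √(1/63 + 1/22) = 3.4323
One-sided α = 0.05 → critical value z_{0.05} = 1.645.
Power = Φ(δ − 1.645) = Φ(1.787) = 0.9631.

Power ≈ 0.963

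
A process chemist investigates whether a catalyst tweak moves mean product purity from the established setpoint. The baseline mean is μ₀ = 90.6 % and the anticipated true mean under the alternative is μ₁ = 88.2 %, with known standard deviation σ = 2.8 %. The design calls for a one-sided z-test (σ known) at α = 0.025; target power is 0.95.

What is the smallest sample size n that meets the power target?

Standardized effect: d = |μ₁ − μ₀| / σ = |88.2 − 90.6| / 2.8 = 0.8571
Set Φ(δ − 1.960) = 0.95; then δ − 1.960 = Φ⁻¹(0.95) = 1.645, giving δ = 3.605.
δ = d·√n ⇒ n = (δ/d)² = (3.605 / 0.8571)² = 17.69.
Rounding up, n = 18.

n = 18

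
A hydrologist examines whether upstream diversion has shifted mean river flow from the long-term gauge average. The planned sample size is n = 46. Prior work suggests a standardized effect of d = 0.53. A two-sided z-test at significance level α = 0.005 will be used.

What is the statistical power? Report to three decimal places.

Noncentrality parameter: δ = d·√n = 0.53 × √46 = 3.5946
Two-sided α = 0.005 → critical value z_{0.0025} = 2.807.
Power = Φ(δ − 2.807) + Φ(−δ − 2.807) = Φ(0.788) + Φ(-6.402) = 0.7845 + 0.0000 = 0.7845.

Power ≈ 0.785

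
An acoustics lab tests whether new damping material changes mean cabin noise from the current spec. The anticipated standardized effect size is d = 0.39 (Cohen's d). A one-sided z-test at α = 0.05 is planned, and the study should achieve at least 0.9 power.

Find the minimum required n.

n = 57

For power 0.9 need Φ(δ − z_{0.05}) = 0.9, so δ = z_{0.05} + z_{0.10} = 1.645 + 1.282 = 2.926.
δ = d·√n ⇒ n = (δ/d)² = (2.926 / 0.39)² = 56.30.
Rounding up, n = 57.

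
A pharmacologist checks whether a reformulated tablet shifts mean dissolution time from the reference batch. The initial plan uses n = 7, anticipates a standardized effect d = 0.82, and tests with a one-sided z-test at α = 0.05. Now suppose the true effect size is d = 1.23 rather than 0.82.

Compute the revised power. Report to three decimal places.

With d = 1.23: δ = d·√n = 1.23 × √7 = 3.2543. Critical value z_{0.05} = 1.645.
Revised power = Φ(δ − 1.645) = Φ(1.609) = 0.9462.

Power ≈ 0.946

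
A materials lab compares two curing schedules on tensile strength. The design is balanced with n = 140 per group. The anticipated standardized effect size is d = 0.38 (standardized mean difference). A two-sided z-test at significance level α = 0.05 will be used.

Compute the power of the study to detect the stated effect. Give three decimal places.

Noncentrality parameter: λ = d·√(n/2) = 0.38 × √(140/2) = 3.1793
Two-sided α = 0.05 → critical value z_{0.025} = 1.960.
Power = Φ(λ − 1.960) + Φ(−λ − 1.960) = Φ(1.219) + Φ(-5.139) = 0.8886 + 0.0000 = 0.8886.

Power ≈ 0.889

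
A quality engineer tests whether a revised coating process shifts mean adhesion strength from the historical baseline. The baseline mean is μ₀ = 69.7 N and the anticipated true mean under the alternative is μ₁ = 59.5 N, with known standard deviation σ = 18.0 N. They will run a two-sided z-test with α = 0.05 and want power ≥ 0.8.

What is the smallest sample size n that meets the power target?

Standardized effect: d = |μ₁ − μ₀| / σ = |59.5 − 69.7| / 18.0 = 0.5667
For power 0.8 need Φ(δ − z_{0.025}) = 0.8, so δ = z_{0.025} + z_{0.20} = 1.960 + 0.842 = 2.802.
(Ignoring the negligible lower-tail rejection probability gives the usual closed-form inversion.)
δ = d·√n ⇒ n = (δ/d)² = (2.802 / 0.5667)² = 24.44.
Round up to the next whole unit.

n = 25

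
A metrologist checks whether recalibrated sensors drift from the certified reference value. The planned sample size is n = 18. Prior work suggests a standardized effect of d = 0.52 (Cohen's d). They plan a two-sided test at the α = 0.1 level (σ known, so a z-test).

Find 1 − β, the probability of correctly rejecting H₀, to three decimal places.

Noncentrality parameter: δ = d·√n = 0.52 × √18 = 2.2062
Two-sided α = 0.1 → critical value z_{0.05} = 1.645.
Power = Φ(δ − 1.645) + Φ(−δ − 1.645) = Φ(0.561) + Φ(-3.851) = 0.7127 + 0.0001 = 0.7128.

Power ≈ 0.713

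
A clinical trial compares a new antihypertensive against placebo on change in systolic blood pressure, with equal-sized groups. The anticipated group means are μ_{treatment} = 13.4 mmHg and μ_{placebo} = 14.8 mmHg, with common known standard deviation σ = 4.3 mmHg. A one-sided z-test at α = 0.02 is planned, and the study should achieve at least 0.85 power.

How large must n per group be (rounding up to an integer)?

n = 181 per group

Standardized effect: d = |μ_{treatment} − μ_{placebo}| / σ = |13.4 − 14.8| / 4.3 = 0.3256
Set Φ(δ − 2.054) = 0.85; then δ − 2.054 = Φ⁻¹(0.85) = 1.036, giving δ = 3.090.
δ = d·√(n/2) ⇒ n = 2(δ/d)² = 2 × (3.090 / 0.3256)² = 180.17.
Rounding up, n = 181 per group.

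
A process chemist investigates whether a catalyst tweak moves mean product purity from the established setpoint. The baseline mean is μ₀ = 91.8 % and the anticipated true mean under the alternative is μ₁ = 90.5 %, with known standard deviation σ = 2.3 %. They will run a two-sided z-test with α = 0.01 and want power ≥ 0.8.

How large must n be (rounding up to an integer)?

Standardized effect: d = |μ₁ − μ₀| / σ = |90.5 − 91.8| / 2.3 = 0.5652
Set Φ(δ − 2.576) = 0.8; then δ − 2.576 = Φ⁻¹(0.8) = 0.842, giving δ = 3.417.
(Ignoring the negligible lower-tail rejection probability gives the usual closed-form inversion.)
δ = d·√n ⇒ n = (δ/d)² = (3.417 / 0.5652)² = 36.56.
Rounding up, n = 37.

n = 37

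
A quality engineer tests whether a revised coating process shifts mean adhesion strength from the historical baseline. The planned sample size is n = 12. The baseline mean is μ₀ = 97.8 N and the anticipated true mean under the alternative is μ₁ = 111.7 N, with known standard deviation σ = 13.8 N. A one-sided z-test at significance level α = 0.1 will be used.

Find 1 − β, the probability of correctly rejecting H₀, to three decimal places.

Standardized effect: d = |μ₁ − μ₀| / σ = |111.7 − 97.8| / 13.8 = 1.0072
Noncentrality parameter: δ = d·√n = 1.0072 × √12 = 3.4892
One-sided α = 0.1 → critical value z_{0.1} = 1.282.
Power = Φ(δ − 1.282) = Φ(2.208) = 0.9864.

Power ≈ 0.986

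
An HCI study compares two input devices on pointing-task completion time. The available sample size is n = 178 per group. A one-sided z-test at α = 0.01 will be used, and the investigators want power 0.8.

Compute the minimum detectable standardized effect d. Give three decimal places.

d ≈ 0.336

Required noncentrality: δ = z_{0.01} + z_{0.20} = 2.326 + 0.842 = 3.168.
δ = d·√(n/2) ⇒ d = δ/√(n/2) = 3.168/√(178/2) = 0.3358.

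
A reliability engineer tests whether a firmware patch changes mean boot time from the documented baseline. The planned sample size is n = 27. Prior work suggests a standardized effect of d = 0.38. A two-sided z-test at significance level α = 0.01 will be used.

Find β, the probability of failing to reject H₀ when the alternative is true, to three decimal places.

β ≈ 0.726

Noncentrality parameter: δ = d·√n = 0.38 × √27 = 1.9745
Critical value for a two-sided test at α = 0.01: z_{α/2} = 2.576.
Power = Φ(δ − 2.576) + Φ(−δ − 2.576) = Φ(-0.601) + Φ(-4.550) = 0.2738 + 0.0000 = 0.2738.
Type II error: β = 1 − power = 1 − 0.2738 = 0.7262.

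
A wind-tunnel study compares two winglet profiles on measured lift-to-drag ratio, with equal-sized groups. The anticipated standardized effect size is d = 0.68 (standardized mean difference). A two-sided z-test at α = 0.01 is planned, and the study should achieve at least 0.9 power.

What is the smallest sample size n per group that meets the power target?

For power 0.9 need Φ(δ − z_{0.005}) = 0.9, so δ = z_{0.005} + z_{0.10} = 2.576 + 1.282 = 3.857.
(The Φ(−δ − z_{α/2}) term is vanishingly small for δ > 0 and is dropped in the standard sample-size formula.)
δ = d·√(n/2) ⇒ n = 2(δ/d)² = 2 × (3.857 / 0.68)² = 64.36.
Rounding up, n = 65 per group.

n = 65 per group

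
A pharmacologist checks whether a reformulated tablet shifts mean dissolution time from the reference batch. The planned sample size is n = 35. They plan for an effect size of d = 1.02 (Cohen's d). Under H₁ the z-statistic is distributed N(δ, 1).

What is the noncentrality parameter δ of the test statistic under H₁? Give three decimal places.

δ = d·√n = 1.02 × √35 = 6.0344

δ ≈ 6.034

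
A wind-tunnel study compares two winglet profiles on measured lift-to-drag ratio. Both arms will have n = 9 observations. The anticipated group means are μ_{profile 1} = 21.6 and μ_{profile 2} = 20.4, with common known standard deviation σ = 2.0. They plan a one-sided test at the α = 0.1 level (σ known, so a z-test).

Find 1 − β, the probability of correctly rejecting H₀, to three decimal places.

Power ≈ 0.497

Standardized effect: d = |μ_{profile 1} − μ_{profile 2}| / σ = |21.6 − 20.4| / 2.0 = 0.6000
Noncentrality parameter: δ = d·√(n/2) = 0.6000 × √(9/2) = 1.2728
Critical value for a one-sided test at α = 0.1: z_α = 1.282.
Power = P(Z > 1.282 − δ) = Φ(-0.009) = 0.4965.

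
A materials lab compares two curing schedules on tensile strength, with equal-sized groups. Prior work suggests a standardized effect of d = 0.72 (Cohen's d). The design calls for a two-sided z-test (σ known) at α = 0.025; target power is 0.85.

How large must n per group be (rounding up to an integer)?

For power 0.85 need Φ(δ − z_{0.0125}) = 0.85, so δ = z_{0.0125} + z_{0.15} = 2.241 + 1.036 = 3.278.
(Ignoring the negligible lower-tail rejection probability gives the usual closed-form inversion.)
δ = d·√(n/2) ⇒ n = 2(δ/d)² = 2 × (3.278 / 0.72)² = 41.45.
Rounding up, n = 42 per group.

n = 42 per group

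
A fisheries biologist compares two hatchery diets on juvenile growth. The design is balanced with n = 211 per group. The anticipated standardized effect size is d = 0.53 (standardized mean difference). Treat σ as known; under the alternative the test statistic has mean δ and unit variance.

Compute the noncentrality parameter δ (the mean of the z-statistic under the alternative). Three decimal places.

δ = d·√(n/2) = 0.53 × √(211/2) = 5.4438

δ ≈ 5.444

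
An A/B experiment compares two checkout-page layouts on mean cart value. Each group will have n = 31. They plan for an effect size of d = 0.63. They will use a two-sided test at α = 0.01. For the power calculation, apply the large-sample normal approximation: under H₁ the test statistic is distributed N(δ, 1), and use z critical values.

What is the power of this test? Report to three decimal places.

Power ≈ 0.462

Noncentrality parameter: δ = d·√(n/2) = 0.63 × √(31/2) = 2.4803
Two-sided α = 0.01 → critical value z_{0.005} = 2.576.
Power = Φ(δ − 2.576) + Φ(−δ − 2.576) = Φ(-0.096) + Φ(-5.056) = 0.4620 + 0.0000 = 0.4620.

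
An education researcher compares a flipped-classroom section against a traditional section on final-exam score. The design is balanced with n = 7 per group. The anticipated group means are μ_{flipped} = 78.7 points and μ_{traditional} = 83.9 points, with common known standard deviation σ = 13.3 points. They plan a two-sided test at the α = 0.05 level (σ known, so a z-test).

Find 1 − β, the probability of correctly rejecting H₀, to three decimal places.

Power ≈ 0.113

Standardized effect: d = |μ_{flipped} − μ_{traditional}| / σ = |78.7 − 83.9| / 13.3 = 0.3910
Noncentrality parameter: δ = d·√(n/2) = 0.3910 × √(7/2) = 0.7315
Two-sided α = 0.05 → critical value z_{0.025} = 1.960.
Power = Φ(δ − 1.960) + Φ(−δ − 1.960) = Φ(-1.229) + Φ(-2.691) = 0.1096 + 0.0036 = 0.1132.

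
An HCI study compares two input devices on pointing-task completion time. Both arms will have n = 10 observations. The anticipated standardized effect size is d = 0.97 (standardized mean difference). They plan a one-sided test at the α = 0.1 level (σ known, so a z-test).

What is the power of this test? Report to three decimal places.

Power ≈ 0.813

Noncentrality parameter: δ = d·√(n/2) = 0.97 × √(10/2) = 2.1690
Critical value for a one-sided test at α = 0.1: z_α = 1.282.
Power = Φ(δ − 1.282) = Φ(0.887) = 0.8126.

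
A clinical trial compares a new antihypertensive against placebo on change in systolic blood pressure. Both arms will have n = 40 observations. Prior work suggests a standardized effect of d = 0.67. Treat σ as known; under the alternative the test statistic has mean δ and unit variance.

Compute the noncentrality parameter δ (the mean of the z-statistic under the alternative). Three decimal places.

δ ≈ 2.996

δ = d·√(n/2) = 0.67 × √(40/2) = 2.9963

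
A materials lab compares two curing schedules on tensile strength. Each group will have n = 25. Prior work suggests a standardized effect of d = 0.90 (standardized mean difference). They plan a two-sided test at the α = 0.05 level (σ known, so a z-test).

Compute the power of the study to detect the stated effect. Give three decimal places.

Power ≈ 0.889

Noncentrality parameter: δ = d·√(n/2) = 0.90 × √(25/2) = 3.1820
Two-sided α = 0.05 → critical value z_{0.025} = 1.960.
Power = Φ(δ − 1.960) + Φ(−δ − 1.960) = Φ(1.222) + Φ(-5.142) = 0.8891 + 0.0000 = 0.8891.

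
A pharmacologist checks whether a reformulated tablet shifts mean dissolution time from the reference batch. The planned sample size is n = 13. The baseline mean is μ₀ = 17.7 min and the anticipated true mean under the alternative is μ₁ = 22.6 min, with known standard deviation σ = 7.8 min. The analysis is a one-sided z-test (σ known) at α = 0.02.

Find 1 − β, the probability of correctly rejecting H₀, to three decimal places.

Standardized effect: d = |μ₁ − μ₀| / σ = |22.6 − 17.7| / 7.8 = 0.6282
Noncentrality parameter: δ = d·√n = 0.6282 × √13 = 2.2650
Critical value for a one-sided test at α = 0.02: z_α = 2.054.
Power = P(Z > 2.054 − δ) = Φ(0.211) = 0.5837.

Power ≈ 0.584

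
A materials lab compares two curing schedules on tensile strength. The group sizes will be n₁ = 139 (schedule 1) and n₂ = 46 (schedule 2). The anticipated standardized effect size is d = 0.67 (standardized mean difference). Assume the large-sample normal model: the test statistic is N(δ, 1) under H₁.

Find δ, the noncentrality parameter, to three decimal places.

δ ≈ 3.939

The noncentrality parameter scales effect size by the design's sample-size factor: δ = d / √(1/n₁ + 1/n₂) = 0.67 / √(1/139 + 1/46) = 3.9389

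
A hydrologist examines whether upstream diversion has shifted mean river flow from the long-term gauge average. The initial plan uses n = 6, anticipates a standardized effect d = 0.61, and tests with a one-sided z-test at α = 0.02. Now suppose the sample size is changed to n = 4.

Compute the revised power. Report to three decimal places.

Power ≈ 0.202

With n = 4: δ = d·√n = 0.61 × √4 = 1.2200. Critical value z_{0.02} = 2.054.
Revised power = P(Z > 2.054 − δ) = Φ(-0.834) = 0.2022.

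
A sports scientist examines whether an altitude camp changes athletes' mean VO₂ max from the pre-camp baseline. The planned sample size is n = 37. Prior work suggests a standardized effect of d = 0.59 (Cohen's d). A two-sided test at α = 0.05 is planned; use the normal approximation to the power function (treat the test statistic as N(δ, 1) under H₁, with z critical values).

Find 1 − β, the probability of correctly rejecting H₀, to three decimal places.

Power ≈ 0.948

Noncentrality parameter: δ = d·√n = 0.59 × √37 = 3.5888
Two-sided α = 0.05 → critical value z_{0.025} = 1.960.
Power = Φ(δ − 1.960) + Φ(−δ − 1.960) = Φ(1.629) + Φ(-5.549) = 0.9483 + 0.0000 = 0.9483.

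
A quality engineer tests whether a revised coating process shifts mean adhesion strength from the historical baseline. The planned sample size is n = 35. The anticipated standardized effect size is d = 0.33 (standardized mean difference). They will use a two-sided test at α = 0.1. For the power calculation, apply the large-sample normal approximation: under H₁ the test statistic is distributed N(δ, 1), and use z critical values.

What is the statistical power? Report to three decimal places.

Noncentrality parameter: δ = d·√n = 0.33 × √35 = 1.9523
Critical value for a two-sided test at α = 0.1: z_{α/2} = 1.645.
Power = Φ(δ − 1.645) + Φ(−δ − 1.645) = Φ(0.307) + Φ(-3.597) = 0.6208 + 0.0002 = 0.6209.

Power ≈ 0.621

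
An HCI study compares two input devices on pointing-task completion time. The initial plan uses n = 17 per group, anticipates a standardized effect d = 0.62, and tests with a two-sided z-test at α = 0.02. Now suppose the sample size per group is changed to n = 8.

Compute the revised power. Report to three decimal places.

With n = 8 per group: δ = d·√(n/2) = 0.62 × √(8/2) = 1.2400. Critical value z_{0.01} = 2.326.
Revised power = Φ(δ − 2.326) + Φ(−δ − 2.326) = Φ(-1.086) + Φ(-3.566) = 0.1387 + 0.0002 = 0.1388.

Power ≈ 0.139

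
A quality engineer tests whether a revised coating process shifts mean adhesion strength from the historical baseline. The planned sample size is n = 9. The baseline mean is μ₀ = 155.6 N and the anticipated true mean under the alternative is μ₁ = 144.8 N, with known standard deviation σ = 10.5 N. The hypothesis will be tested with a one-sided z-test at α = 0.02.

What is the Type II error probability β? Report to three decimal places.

Standardized effect: d = |μ₁ − μ₀| / σ = |144.8 − 155.6| / 10.5 = 1.0286
Noncentrality parameter: δ = d·√n = 1.0286 × √9 = 3.0857
One-sided α = 0.02 → critical value z_{0.02} = 2.054.
Power = P(Z > 2.054 − δ) = Φ(1.032) = 0.8490.
Type II error: β = 1 − power = 1 − 0.8490 = 0.1510.

β ≈ 0.151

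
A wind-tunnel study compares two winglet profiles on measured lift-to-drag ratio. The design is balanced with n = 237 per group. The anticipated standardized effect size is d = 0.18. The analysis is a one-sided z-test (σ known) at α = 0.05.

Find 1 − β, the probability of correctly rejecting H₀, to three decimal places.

Power ≈ 0.623

Noncentrality parameter: δ = d·√(n/2) = 0.18 × √(237/2) = 1.9594
Critical value for a one-sided test at α = 0.05: z_α = 1.645.
Power = Φ(δ − 1.645) = Φ(0.315) = 0.6235.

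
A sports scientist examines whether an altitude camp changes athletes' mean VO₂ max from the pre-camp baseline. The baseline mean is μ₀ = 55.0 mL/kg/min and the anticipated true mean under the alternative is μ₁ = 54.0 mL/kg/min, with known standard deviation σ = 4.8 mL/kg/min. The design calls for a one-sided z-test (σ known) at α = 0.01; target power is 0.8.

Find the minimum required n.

Standardized effect: d = |μ₁ − μ₀| / σ = |54.0 − 55.0| / 4.8 = 0.2083
For power 0.8 need Φ(δ − z_{0.01}) = 0.8, so δ = z_{0.01} + z_{0.20} = 2.326 + 0.842 = 3.168.
δ = d·√n ⇒ n = (δ/d)² = (3.168 / 0.2083)² = 231.23.
Round up to the next whole unit.

n = 232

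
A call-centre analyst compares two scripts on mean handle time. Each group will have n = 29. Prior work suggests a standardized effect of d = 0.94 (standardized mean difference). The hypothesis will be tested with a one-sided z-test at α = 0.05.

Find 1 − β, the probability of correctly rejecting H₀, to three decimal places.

Power ≈ 0.973

Noncentrality parameter: δ = d·√(n/2) = 0.94 × √(29/2) = 3.5794
Critical value for a one-sided test at α = 0.05: z_α = 1.645.
Power = P(Z > 1.645 − δ) = Φ(1.935) = 0.9735.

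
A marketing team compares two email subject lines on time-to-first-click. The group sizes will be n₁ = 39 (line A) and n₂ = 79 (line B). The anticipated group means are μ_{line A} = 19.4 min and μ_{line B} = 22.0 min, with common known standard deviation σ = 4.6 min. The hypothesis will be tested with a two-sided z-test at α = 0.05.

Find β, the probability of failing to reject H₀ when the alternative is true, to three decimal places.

β ≈ 0.177

Standardized effect: d = |μ_{line A} − μ_{line B}| / σ = |19.4 − 22.0| / 4.6 = 0.5652
Noncentrality parameter: δ = d / √(1/n₁ + 1/n₂) = 0.5652 / √(1/39 + 1/79) = 2.8882
Two-sided α = 0.05 → critical value z_{0.025} = 1.960.
Power = Φ(δ − 1.960) + Φ(−δ − 1.960) = Φ(0.928) + Φ(-4.848) = 0.8233 + 0.0000 = 0.8233.
Type II error: β = 1 − power = 1 − 0.8233 = 0.1767.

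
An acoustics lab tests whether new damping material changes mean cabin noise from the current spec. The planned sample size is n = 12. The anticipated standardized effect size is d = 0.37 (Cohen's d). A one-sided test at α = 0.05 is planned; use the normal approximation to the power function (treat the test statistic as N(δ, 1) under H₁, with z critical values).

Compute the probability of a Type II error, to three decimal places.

Noncentrality parameter: δ = d·√n = 0.37 × √12 = 1.2817
Critical value for a one-sided test at α = 0.05: z_α = 1.645.
Power = Φ(δ − 1.645) = Φ(-0.363) = 0.3583.
Type II error: β = 1 − power = 1 − 0.3583 = 0.6417.

β ≈ 0.642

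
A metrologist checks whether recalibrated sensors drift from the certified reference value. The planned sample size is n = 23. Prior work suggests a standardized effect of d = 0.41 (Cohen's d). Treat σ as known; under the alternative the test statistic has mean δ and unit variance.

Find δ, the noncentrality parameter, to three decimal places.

δ ≈ 1.966

δ = d·√n = 0.41 × √23 = 1.9663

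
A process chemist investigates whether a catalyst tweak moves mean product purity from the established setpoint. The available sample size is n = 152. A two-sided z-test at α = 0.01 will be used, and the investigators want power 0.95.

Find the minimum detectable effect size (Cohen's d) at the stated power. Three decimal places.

Required noncentrality: δ = z_{0.005} + z_{0.05} = 2.576 + 1.645 = 4.221.
(Lower-tail contribution to power is negligible for δ > 0.)
δ = d·√n ⇒ d = δ/√n = 4.221/√152 = 0.3423.

d ≈ 0.342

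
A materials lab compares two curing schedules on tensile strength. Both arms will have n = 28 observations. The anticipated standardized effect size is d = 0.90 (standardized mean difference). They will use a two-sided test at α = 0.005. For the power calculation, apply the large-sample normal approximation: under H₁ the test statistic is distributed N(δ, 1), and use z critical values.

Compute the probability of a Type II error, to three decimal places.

β ≈ 0.288

Noncentrality parameter: δ = d·√(n/2) = 0.90 × √(28/2) = 3.3675
Two-sided α = 0.005 → critical value z_{0.0025} = 2.807.
Power = Φ(δ − 2.807) + Φ(−δ − 2.807) = Φ(0.560) + Φ(-6.175) = 0.7124 + 0.0000 = 0.7124.
Type II error: β = 1 − power = 1 − 0.7124 = 0.2876.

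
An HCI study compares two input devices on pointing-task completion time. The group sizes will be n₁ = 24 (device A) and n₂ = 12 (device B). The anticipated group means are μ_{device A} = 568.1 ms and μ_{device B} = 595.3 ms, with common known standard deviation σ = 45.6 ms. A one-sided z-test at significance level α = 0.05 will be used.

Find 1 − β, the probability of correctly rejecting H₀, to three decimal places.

Standardized effect: d = |μ_{device A} − μ_{device B}| / σ = |568.1 − 595.3| / 45.6 = 0.5965
Noncentrality parameter: δ = d / √(1/n₁ + 1/n₂) = 0.5965 / √(1/24 + 1/12) = 1.6871
One-sided α = 0.05 → critical value z_{0.05} = 1.645.
Power = Φ(δ − 1.645) = Φ(0.042) = 0.5169.

Power ≈ 0.517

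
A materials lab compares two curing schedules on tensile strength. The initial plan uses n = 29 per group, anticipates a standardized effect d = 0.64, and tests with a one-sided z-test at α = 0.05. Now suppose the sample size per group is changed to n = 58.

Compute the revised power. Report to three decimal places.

Power ≈ 0.964

With n = 58 per group: δ = d·√(n/2) = 0.64 × √(58/2) = 3.4465. Critical value z_{0.05} = 1.645.
Revised power = P(Z > 1.645 − δ) = Φ(1.802) = 0.9642.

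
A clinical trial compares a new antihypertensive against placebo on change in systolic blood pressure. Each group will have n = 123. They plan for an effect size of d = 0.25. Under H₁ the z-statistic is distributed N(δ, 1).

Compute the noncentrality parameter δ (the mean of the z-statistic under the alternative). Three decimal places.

δ ≈ 1.961

The noncentrality parameter scales effect size by the design's sample-size factor: δ = d·√(n/2) = 0.25 × √(123/2) = 1.9605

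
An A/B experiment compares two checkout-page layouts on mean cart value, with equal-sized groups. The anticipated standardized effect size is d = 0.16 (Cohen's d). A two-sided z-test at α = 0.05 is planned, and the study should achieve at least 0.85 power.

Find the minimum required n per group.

n = 702 per group

For power 0.85 need Φ(δ − z_{0.025}) = 0.85, so δ = z_{0.025} + z_{0.15} = 1.960 + 1.036 = 2.996.
(For δ > 0 the lower-tail rejection region contributes negligibly to power, so the one-term inversion is standard.)
δ = d·√(n/2) ⇒ n = 2(δ/d)² = 2 × (2.996 / 0.16)² = 701.44.
Rounding up, n = 702 per group.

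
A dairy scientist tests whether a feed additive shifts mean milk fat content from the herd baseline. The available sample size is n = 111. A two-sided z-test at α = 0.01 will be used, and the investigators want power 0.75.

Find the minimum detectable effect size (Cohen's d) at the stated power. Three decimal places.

Required noncentrality: δ = z_{0.005} + z_{0.25} = 2.576 + 0.674 = 3.250.
(Lower-tail contribution to power is negligible for δ > 0.)
δ = d·√n ⇒ d = δ/√n = 3.250/√111 = 0.3085.

d ≈ 0.309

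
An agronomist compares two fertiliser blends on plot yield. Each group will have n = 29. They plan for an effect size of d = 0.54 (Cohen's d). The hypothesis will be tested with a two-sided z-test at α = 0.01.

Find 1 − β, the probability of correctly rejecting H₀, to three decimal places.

Noncentrality parameter: λ = d·√(n/2) = 0.54 × √(29/2) = 2.0563
Two-sided α = 0.01 → critical value z_{0.005} = 2.576.
Power = Φ(λ − 2.576) + Φ(−λ − 2.576) = Φ(-0.520) + Φ(-4.632) = 0.3017 + 0.0000 = 0.3017.

Power ≈ 0.302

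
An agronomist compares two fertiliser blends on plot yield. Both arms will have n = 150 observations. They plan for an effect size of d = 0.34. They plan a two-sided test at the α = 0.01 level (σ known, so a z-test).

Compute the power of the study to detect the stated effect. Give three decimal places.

Noncentrality parameter: δ = d·√(n/2) = 0.34 × √(150/2) = 2.9445
Two-sided α = 0.01 → critical value z_{0.005} = 2.576.
Power = Φ(δ − 2.576) + Φ(−δ − 2.576) = Φ(0.369) + Φ(-5.520) = 0.6438 + 0.0000 = 0.6438.

Power ≈ 0.644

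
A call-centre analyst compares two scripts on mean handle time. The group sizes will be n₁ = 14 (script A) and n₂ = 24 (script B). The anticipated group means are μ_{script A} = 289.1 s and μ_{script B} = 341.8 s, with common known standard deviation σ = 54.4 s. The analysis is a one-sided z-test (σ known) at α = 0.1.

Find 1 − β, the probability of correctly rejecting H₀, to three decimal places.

Standardized effect: d = |μ_{script A} − μ_{script B}| / σ = |289.1 − 341.8| / 54.4 = 0.9688
Noncentrality parameter: δ = d / √(1/n₁ + 1/n₂) = 0.9688 / √(1/14 + 1/24) = 2.8806
Critical value for a one-sided test at α = 0.1: z_α = 1.282.
Power = Φ(δ − 1.282) = Φ(1.599) = 0.9451.

Power ≈ 0.945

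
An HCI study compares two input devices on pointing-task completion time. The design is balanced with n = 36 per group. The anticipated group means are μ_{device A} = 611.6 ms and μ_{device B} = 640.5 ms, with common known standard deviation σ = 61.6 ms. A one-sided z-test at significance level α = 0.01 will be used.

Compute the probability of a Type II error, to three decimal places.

Standardized effect: d = |μ_{device A} − μ_{device B}| / σ = |611.6 − 640.5| / 61.6 = 0.4692
Noncentrality parameter: δ = d·√(n/2) = 0.4692 × √(36/2) = 1.9905
Critical value for a one-sided test at α = 0.01: z_α = 2.326.
Power = Φ(δ − 2.326) = Φ(-0.336) = 0.3685.
Type II error: β = 1 − power = 1 − 0.3685 = 0.6315.

β ≈ 0.632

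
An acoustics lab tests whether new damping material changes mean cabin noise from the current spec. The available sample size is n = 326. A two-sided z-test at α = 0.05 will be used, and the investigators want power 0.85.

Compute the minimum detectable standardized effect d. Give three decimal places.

d ≈ 0.166

Need Φ(δ − 1.960) = 0.85, so δ = 1.960 + 1.036 = 2.996.
(Lower-tail contribution to power is negligible for δ > 0.)
δ = d·√n ⇒ d = δ/√n = 2.996/√326 = 0.1660.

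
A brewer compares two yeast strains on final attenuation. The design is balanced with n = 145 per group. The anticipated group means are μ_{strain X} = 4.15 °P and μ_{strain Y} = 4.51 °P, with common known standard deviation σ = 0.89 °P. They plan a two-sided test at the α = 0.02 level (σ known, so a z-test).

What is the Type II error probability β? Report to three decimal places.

β ≈ 0.132

Standardized effect: d = |μ_{strain X} − μ_{strain Y}| / σ = |4.15 − 4.51| / 0.89 = 0.4045
Noncentrality parameter: δ = d·√(n/2) = 0.4045 × √(145/2) = 3.4441
Critical value for a two-sided test at α = 0.02: z_{α/2} = 2.326.
Power = Φ(δ − 2.326) + Φ(−δ − 2.326) = Φ(1.118) + Φ(-5.770) = 0.8682 + 0.0000 = 0.8682.
Type II error: β = 1 − power = 1 − 0.8682 = 0.1318.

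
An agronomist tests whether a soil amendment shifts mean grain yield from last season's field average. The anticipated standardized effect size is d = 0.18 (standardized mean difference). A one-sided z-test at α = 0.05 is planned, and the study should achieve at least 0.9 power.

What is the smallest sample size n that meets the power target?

For power 0.9 need Φ(δ − z_{0.05}) = 0.9, so δ = z_{0.05} + z_{0.10} = 1.645 + 1.282 = 2.926.
δ = d·√n ⇒ n = (δ/d)² = (2.926 / 0.18)² = 264.32.
Rounding up, n = 265.

n = 265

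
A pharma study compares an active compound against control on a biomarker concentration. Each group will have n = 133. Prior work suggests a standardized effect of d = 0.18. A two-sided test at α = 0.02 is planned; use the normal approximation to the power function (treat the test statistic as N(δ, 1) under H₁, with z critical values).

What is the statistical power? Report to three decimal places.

Noncentrality parameter: δ = d·√(n/2) = 0.18 × √(133/2) = 1.4679
Critical value for a two-sided test at α = 0.02: z_{α/2} = 2.326.
Power = Φ(δ − 2.326) + Φ(−δ − 2.326) = Φ(-0.858) + Φ(-3.794) = 0.1953 + 0.0001 = 0.1954.

Power ≈ 0.195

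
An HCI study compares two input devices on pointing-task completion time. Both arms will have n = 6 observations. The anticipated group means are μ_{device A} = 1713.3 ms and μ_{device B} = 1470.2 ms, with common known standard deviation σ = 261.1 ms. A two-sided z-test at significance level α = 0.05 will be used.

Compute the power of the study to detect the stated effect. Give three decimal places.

Power ≈ 0.364

Standardized effect: d = |μ_{device A} − μ_{device B}| / σ = |1713.3 − 1470.2| / 261.1 = 0.9311
Noncentrality parameter: δ = d·√(n/2) = 0.9311 × √(6/2) = 1.6126
Critical value for a two-sided test at α = 0.05: z_{α/2} = 1.960.
Power = Φ(δ − 1.960) + Φ(−δ − 1.960) = Φ(-0.347) + Φ(-3.573) = 0.3642 + 0.0002 = 0.3644.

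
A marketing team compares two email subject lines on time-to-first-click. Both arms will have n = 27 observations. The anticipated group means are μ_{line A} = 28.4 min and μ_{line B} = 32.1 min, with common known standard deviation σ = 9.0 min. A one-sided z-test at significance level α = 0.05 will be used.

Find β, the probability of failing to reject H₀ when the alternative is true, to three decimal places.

Standardized effect: d = |μ_{line A} − μ_{line B}| / σ = |28.4 − 32.1| / 9.0 = 0.4111
Noncentrality parameter: δ = d·√(n/2) = 0.4111 × √(27/2) = 1.5105
Critical value for a one-sided test at α = 0.05: z_α = 1.645.
Power = P(Z > 1.645 − δ) = Φ(-0.134) = 0.4466.
Type II error: β = 1 − power = 1 − 0.4466 = 0.5534.

β ≈ 0.553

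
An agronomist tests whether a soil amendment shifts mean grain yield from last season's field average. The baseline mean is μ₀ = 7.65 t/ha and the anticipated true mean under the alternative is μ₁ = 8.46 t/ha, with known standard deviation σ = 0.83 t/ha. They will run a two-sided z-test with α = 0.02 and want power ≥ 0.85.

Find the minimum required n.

n = 12

Standardized effect: d = |μ₁ − μ₀| / σ = |8.46 − 7.65| / 0.83 = 0.9759
Set Φ(δ − 2.326) = 0.85; then δ − 2.326 = Φ⁻¹(0.85) = 1.036, giving δ = 3.363.
(The Φ(−δ − z_{α/2}) term is vanishingly small for δ > 0 and is dropped in the standard sample-size formula.)
δ = d·√n ⇒ n = (δ/d)² = (3.363 / 0.9759)² = 11.87.
Rounding up, n = 12.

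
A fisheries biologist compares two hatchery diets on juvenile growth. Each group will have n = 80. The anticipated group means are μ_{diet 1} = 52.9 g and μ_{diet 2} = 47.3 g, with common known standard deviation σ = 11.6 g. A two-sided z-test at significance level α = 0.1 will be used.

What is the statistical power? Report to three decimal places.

Power ≈ 0.920

Standardized effect: d = |μ_{diet 1} − μ_{diet 2}| / σ = |52.9 − 47.3| / 11.6 = 0.4828
Noncentrality parameter: δ = d·√(n/2) = 0.4828 × √(80/2) = 3.0532
Critical value for a two-sided test at α = 0.1: z_{α/2} = 1.645.
Power = Φ(δ − 1.645) + Φ(−δ − 1.645) = Φ(1.408) + Φ(-4.698) = 0.9205 + 0.0000 = 0.9205.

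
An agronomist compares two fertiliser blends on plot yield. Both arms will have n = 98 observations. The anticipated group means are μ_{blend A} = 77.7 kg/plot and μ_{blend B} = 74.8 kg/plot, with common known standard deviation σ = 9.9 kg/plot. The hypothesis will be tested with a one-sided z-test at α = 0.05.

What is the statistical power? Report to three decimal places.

Power ≈ 0.658

Standardized effect: d = |μ_{blend A} − μ_{blend B}| / σ = |77.7 − 74.8| / 9.9 = 0.2929
Noncentrality parameter: δ = d·√(n/2) = 0.2929 × √(98/2) = 2.0505
One-sided α = 0.05 → critical value z_{0.05} = 1.645.
Power = Φ(δ − 1.645) = Φ(0.406) = 0.6575.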